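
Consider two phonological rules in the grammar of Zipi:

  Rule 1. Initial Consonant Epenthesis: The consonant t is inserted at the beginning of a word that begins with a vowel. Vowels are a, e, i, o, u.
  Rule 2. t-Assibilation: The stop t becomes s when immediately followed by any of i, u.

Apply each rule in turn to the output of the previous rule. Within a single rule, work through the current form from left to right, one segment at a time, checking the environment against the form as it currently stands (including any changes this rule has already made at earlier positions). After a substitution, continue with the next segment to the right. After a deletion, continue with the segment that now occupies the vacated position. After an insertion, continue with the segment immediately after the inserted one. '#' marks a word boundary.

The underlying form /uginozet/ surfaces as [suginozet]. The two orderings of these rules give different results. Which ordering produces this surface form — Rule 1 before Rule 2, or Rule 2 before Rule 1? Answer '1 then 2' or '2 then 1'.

Order 1 then 2:
  1 Initial Consonant Epenthesis: [uginozet] → [tuginozet]
  2 t-Assibilation: [tuginozet] → [suginozet]
  result: [suginozet]
Order 2 then 1:
  2 t-Assibilation: no change — [uginozet]
  1 Initial Consonant Epenthesis: [uginozet] → [tuginozet]
  result: [tuginozet]

1 then 2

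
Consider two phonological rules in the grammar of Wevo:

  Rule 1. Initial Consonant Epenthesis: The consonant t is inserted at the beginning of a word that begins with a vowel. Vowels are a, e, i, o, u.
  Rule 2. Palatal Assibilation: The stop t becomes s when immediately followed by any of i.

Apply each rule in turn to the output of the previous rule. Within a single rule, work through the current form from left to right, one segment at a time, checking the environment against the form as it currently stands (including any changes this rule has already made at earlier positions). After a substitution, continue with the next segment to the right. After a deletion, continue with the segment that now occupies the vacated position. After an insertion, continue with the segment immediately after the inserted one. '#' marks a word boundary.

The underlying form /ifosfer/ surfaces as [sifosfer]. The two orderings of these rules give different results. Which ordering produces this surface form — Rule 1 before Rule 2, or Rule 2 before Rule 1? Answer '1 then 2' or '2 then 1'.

1 then 2

Order 1 then 2:
  1 Initial Consonant Epenthesis: [ifosfer] → [tifosfer]
  2 Palatal Assibilation: [tifosfer] → [sifosfer]
  result: [sifosfer]
Order 2 then 1:
  2 Palatal Assibilation: no change — [ifosfer]
  1 Initial Consonant Epenthesis: [ifosfer] → [tifosfer]
  result: [tifosfer]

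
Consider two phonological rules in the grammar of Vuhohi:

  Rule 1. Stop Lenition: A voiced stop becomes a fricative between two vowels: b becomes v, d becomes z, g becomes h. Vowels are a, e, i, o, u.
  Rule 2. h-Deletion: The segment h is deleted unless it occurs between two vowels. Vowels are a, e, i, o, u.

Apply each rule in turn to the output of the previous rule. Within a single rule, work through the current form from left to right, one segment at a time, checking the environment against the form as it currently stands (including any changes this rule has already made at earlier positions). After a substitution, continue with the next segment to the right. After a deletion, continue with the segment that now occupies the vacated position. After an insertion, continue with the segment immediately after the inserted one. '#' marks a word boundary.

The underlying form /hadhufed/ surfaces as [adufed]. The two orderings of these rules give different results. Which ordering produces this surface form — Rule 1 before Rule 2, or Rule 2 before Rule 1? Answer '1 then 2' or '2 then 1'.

1 then 2

Order 1 then 2:
  1 Stop Lenition: no change — [hadhufed]
  2 h-Deletion: [hadhufed] → [adufed]
  result: [adufed]
Order 2 then 1:
  2 h-Deletion: [hadhufed] → [adufed]
  1 Stop Lenition: [adufed] → [azufed]
  result: [azufed]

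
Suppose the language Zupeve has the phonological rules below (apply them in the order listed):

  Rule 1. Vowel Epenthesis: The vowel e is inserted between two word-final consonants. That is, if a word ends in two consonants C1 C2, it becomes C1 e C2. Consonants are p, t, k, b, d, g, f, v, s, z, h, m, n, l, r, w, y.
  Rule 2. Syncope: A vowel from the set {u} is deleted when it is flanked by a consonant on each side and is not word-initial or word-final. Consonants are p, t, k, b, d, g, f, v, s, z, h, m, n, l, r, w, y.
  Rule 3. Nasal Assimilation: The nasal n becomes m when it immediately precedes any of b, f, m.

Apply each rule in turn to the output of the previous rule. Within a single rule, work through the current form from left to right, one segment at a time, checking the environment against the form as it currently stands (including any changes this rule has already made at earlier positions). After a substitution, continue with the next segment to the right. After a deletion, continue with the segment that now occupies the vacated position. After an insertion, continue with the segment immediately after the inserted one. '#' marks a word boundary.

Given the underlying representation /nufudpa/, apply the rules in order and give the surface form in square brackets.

Rule 1 Vowel Epenthesis: no change — [nufudpa]
Rule 2 Syncope: [nufudpa] → [nfdpa]
Rule 3 Nasal Assimilation: [nfdpa] → [mfdpa]

[mfdpa]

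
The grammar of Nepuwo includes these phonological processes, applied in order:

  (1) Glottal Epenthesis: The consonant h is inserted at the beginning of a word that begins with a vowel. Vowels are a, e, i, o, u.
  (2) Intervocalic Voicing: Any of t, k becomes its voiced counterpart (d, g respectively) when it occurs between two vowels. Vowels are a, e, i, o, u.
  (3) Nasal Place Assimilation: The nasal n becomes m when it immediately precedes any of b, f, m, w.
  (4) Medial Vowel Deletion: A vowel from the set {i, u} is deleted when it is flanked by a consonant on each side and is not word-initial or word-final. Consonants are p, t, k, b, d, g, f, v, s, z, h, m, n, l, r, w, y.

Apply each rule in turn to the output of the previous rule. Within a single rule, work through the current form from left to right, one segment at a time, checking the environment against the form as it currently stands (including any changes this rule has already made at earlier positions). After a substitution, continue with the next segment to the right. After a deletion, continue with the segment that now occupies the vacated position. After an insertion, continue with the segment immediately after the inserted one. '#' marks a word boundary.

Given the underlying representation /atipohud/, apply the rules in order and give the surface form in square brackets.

[hadpohd]

(1) Glottal Epenthesis: [atipohud] → [hatipohud]
(2) Intervocalic Voicing: [hatipohud] → [hadipohud]
(3) Nasal Place Assimilation: no change — [hadipohud]
(4) Medial Vowel Deletion: [hadipohud] → [hadpohd]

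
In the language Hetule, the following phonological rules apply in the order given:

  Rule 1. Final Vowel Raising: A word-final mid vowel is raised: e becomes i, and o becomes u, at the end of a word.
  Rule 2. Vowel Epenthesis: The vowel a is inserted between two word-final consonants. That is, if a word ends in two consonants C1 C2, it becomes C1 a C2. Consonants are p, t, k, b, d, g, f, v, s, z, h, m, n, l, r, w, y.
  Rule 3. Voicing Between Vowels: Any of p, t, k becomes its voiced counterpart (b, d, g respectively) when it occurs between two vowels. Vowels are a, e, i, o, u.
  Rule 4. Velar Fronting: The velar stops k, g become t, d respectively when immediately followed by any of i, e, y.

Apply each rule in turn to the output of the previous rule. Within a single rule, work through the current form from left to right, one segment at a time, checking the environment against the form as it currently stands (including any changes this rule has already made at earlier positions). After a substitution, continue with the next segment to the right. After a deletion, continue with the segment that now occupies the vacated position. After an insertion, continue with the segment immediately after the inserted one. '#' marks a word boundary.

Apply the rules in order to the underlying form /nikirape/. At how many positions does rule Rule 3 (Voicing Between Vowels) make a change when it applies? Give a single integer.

Rule 1 Final Vowel Raising: [nikirape] → [nikirapi]
Rule 2 Vowel Epenthesis: no change — [nikirapi]
Rule 3 Voicing Between Vowels: [nikirapi] → [nigirabi]
Rule 4 Velar Fronting: [nigirabi] → [nidirabi]
Rule Rule 3 changed 2 position(s).

2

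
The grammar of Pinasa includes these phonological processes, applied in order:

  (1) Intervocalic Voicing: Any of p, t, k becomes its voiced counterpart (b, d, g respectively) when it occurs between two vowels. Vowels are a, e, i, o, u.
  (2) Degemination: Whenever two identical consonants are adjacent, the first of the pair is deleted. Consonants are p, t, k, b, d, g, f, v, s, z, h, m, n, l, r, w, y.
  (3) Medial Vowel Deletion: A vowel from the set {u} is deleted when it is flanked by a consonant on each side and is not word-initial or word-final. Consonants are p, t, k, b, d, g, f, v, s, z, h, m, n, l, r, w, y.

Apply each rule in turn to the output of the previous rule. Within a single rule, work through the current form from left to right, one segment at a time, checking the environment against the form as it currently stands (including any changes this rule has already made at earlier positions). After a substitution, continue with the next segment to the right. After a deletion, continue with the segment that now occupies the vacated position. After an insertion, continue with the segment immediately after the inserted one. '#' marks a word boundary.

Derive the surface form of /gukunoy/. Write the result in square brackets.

(1) Intervocalic Voicing: [gukunoy] → [gugunoy]
(2) Degemination: no change — [gugunoy]
(3) Medial Vowel Deletion: [gugunoy] → [ggnoy]

[ggnoy]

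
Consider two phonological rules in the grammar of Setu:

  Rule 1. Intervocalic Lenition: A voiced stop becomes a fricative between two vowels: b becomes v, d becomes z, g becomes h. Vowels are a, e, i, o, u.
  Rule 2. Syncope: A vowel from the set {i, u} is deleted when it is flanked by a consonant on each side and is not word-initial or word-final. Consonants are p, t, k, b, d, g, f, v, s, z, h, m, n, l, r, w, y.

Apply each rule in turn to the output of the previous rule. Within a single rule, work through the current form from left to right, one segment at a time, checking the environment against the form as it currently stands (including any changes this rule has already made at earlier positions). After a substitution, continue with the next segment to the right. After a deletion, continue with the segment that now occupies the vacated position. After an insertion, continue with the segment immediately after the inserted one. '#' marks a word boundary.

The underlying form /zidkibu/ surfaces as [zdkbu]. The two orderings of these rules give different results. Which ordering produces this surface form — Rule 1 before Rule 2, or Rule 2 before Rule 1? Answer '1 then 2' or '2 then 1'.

Order 1 then 2:
  1 Intervocalic Lenition: [zidkibu] → [zidkivu]
  2 Syncope: [zidkivu] → [zdkvu]
  result: [zdkvu]
Order 2 then 1:
  2 Syncope: [zidkibu] → [zdkbu]
  1 Intervocalic Lenition: no change — [zdkbu]
  result: [zdkbu]

2 then 1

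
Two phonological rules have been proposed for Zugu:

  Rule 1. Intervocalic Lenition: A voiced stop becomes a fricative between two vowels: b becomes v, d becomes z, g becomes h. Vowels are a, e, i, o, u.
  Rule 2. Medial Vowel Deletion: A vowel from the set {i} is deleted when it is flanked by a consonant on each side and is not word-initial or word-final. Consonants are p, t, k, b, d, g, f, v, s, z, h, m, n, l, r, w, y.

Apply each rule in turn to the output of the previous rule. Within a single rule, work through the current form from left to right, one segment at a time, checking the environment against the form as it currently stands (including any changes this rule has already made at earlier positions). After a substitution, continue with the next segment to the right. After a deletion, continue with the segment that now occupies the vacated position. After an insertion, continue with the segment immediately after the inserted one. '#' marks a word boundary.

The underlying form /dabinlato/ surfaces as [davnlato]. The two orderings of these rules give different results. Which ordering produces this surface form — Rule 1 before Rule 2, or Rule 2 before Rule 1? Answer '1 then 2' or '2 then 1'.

Order 1 then 2:
  1 Intervocalic Lenition: [dabinlato] → [davinlato]
  2 Medial Vowel Deletion: [davinlato] → [davnlato]
  result: [davnlato]
Order 2 then 1:
  2 Medial Vowel Deletion: [dabinlato] → [dabnlato]
  1 Intervocalic Lenition: no change — [dabnlato]
  result: [dabnlato]

1 then 2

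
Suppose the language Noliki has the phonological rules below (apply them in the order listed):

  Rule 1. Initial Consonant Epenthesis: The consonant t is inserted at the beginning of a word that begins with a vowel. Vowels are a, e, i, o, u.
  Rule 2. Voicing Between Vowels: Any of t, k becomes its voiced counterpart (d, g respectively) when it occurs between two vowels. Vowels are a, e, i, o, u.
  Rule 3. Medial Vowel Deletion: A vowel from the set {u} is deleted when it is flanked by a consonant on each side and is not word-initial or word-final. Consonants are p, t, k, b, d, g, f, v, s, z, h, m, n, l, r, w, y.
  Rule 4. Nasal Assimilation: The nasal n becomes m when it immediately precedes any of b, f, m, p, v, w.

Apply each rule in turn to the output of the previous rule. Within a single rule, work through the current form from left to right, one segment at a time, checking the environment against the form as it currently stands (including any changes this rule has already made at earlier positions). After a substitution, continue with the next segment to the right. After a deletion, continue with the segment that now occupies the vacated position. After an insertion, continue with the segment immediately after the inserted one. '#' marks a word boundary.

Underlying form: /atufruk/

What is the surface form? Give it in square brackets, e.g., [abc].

[tadfrk]

Rule 1 Initial Consonant Epenthesis: [atufruk] → [tatufruk]
Rule 2 Voicing Between Vowels: [tatufruk] → [tadufruk]
Rule 3 Medial Vowel Deletion: [tadufruk] → [tadfrk]
Rule 4 Nasal Assimilation: no change — [tadfrk]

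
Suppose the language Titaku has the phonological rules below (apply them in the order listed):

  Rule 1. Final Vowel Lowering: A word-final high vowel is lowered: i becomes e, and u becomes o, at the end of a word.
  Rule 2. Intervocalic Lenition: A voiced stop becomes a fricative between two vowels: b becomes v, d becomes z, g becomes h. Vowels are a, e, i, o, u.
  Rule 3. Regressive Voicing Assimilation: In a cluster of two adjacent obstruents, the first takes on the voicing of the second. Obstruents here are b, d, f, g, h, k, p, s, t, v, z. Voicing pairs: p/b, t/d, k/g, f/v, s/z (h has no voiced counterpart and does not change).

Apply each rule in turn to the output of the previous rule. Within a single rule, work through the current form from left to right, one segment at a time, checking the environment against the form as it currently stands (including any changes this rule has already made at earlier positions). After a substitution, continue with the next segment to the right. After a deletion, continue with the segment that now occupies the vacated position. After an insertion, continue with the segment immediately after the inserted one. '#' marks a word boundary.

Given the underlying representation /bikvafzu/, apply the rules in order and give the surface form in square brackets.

Rule 1 Final Vowel Lowering: [bikvafzu] → [bikvafzo]
Rule 2 Intervocalic Lenition: no change — [bikvafzo]
Rule 3 Regressive Voicing Assimilation: [bikvafzo] → [bigvavzo]

[bigvavzo]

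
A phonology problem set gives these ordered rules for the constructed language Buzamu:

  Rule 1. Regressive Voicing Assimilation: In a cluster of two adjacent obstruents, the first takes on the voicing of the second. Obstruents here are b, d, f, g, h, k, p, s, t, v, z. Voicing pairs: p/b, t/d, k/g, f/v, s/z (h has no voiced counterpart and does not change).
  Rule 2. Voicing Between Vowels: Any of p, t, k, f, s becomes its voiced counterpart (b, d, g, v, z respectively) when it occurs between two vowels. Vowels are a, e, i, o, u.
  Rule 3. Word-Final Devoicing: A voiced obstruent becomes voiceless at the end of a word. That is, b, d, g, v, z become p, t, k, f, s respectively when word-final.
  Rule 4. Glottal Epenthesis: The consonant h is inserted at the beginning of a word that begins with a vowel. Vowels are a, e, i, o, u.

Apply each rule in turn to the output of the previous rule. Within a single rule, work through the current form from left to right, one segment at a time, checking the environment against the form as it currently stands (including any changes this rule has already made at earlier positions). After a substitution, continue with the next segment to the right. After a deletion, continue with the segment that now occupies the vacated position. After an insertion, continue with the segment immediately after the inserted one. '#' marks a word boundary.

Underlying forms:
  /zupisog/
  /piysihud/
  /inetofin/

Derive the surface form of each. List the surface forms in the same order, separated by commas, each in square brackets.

[zubizok], [piysihut], [hinedovin]

/zupisog/:
  Rule 1 Regressive Voicing Assimilation: no change — [zupisog]
  Rule 2 Voicing Between Vowels: [zupisog] → [zubizog]
  Rule 3 Word-Final Devoicing: [zubizog] → [zubizok]
  Rule 4 Glottal Epenthesis: no change — [zubizok]
/piysihud/:
  Rule 1 Regressive Voicing Assimilation: no change — [piysihud]
  Rule 2 Voicing Between Vowels: no change — [piysihud]
  Rule 3 Word-Final Devoicing: [piysihud] → [piysihut]
  Rule 4 Glottal Epenthesis: no change — [piysihut]
/inetofin/:
  Rule 1 Regressive Voicing Assimilation: no change — [inetofin]
  Rule 2 Voicing Between Vowels: [inetofin] → [inedovin]
  Rule 3 Word-Final Devoicing: no change — [inedovin]
  Rule 4 Glottal Epenthesis: [inedovin] → [hinedovin]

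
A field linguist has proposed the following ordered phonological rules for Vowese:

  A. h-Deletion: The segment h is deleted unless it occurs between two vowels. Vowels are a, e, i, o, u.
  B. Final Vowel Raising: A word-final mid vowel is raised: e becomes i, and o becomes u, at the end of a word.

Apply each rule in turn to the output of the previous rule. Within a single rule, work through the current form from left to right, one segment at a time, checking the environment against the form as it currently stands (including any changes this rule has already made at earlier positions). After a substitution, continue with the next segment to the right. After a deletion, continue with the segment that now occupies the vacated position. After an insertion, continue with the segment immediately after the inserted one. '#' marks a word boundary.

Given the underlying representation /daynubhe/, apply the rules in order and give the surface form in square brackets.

A h-Deletion: [daynubhe] → [daynube]
B Final Vowel Raising: [daynube] → [daynubi]

[daynubi]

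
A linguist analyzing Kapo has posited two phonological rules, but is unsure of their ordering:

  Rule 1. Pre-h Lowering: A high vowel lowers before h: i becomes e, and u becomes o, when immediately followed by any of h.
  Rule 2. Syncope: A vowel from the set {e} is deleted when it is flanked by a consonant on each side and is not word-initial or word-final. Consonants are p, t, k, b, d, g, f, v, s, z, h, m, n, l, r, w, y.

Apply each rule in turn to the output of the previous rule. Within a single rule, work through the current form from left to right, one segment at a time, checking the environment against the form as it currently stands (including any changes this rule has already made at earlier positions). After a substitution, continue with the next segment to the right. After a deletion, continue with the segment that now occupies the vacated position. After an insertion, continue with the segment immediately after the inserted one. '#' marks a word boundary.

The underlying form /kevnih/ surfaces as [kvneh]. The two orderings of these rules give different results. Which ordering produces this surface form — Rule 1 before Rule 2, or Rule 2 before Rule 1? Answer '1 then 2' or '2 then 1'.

2 then 1

Order 1 then 2:
  1 Pre-h Lowering: [kevnih] → [kevneh]
  2 Syncope: [kevneh] → [kvnh]
  result: [kvnh]
Order 2 then 1:
  2 Syncope: [kevnih] → [kvnih]
  1 Pre-h Lowering: [kvnih] → [kvneh]
  result: [kvneh]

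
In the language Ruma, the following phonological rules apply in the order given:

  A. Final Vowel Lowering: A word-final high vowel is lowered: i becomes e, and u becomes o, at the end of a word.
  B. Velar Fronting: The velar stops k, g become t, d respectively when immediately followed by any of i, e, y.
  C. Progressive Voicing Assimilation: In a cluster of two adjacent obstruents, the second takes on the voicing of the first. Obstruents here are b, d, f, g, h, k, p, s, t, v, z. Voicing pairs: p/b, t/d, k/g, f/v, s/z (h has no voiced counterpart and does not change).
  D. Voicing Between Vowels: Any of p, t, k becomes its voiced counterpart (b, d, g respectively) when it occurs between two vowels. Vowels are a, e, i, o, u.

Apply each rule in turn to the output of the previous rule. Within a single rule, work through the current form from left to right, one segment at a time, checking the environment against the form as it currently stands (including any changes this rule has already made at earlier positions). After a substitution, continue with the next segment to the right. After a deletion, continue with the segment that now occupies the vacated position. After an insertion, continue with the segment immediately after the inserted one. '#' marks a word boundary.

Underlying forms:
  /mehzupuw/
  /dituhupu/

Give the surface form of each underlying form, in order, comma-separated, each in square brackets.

[mehsubuw], [diduhubo]

/mehzupuw/:
  A Final Vowel Lowering: no change — [mehzupuw]
  B Velar Fronting: no change — [mehzupuw]
  C Progressive Voicing Assimilation: [mehzupuw] → [mehsupuw]
  D Voicing Between Vowels: [mehsupuw] → [mehsubuw]
/dituhupu/:
  A Final Vowel Lowering: [dituhupu] → [dituhupo]
  B Velar Fronting: no change — [dituhupo]
  C Progressive Voicing Assimilation: no change — [dituhupo]
  D Voicing Between Vowels: [dituhupo] → [diduhubo]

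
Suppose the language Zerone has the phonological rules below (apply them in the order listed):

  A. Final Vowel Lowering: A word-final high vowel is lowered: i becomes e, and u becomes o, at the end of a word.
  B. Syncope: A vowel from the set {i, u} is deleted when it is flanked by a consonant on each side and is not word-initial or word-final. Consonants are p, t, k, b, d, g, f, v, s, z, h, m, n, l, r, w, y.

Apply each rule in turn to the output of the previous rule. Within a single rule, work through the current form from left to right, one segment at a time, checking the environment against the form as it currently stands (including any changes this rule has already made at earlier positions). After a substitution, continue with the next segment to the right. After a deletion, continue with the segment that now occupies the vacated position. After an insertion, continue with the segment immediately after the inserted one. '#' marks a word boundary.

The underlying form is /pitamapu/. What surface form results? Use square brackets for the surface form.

[ptamapo]

A Final Vowel Lowering: [pitamapu] → [pitamapo]
B Syncope: [pitamapo] → [ptamapo]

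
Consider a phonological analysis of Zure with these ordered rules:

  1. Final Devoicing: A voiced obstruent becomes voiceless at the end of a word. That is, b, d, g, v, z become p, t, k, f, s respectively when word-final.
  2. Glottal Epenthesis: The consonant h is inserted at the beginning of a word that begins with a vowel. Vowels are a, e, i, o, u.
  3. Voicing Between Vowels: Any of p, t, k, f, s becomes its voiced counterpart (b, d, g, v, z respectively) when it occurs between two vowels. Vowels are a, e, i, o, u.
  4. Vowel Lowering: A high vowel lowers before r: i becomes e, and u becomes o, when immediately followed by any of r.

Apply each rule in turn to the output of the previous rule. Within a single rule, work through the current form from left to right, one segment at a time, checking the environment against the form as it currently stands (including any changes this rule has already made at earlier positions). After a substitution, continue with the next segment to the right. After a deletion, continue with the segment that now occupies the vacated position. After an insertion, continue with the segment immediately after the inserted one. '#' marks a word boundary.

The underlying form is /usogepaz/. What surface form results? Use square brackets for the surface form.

1 Final Devoicing: [usogepaz] → [usogepas]
2 Glottal Epenthesis: [usogepas] → [husogepas]
3 Voicing Between Vowels: [husogepas] → [huzogebas]
4 Vowel Lowering: no change — [huzogebas]

[huzogebas]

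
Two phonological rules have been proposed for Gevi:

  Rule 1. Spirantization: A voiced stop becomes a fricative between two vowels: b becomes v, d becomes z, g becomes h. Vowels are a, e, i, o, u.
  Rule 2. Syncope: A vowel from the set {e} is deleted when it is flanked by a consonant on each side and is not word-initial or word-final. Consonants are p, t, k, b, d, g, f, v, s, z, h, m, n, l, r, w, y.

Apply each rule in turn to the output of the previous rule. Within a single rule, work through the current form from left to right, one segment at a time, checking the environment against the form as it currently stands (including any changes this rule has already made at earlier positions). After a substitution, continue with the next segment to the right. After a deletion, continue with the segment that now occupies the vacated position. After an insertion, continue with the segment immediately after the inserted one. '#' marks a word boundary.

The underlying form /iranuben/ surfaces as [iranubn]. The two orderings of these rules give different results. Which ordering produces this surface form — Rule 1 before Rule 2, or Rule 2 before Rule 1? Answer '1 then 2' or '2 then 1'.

Order 1 then 2:
  1 Spirantization: [iranuben] → [iranuven]
  2 Syncope: [iranuven] → [iranuvn]
  result: [iranuvn]
Order 2 then 1:
  2 Syncope: [iranuben] → [iranubn]
  1 Spirantization: no change — [iranubn]
  result: [iranubn]

2 then 1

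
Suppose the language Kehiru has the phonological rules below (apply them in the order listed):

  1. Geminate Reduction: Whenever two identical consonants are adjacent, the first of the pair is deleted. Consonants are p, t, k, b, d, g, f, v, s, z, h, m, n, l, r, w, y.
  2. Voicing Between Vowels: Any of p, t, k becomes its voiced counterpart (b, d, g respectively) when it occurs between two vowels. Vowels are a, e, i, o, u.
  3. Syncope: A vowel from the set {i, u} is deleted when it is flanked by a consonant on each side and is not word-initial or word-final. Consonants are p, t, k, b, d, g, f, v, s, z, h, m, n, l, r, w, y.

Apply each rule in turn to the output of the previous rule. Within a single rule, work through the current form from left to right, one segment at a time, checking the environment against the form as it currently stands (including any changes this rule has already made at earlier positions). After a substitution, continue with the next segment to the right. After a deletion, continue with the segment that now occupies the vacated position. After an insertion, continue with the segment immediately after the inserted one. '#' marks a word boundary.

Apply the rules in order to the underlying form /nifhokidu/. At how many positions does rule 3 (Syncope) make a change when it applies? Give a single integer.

1 Geminate Reduction: no change — [nifhokidu]
2 Voicing Between Vowels: [nifhokidu] → [nifhogidu]
3 Syncope: [nifhogidu] → [nfhogdu]
Rule 3 changed 2 position(s).

2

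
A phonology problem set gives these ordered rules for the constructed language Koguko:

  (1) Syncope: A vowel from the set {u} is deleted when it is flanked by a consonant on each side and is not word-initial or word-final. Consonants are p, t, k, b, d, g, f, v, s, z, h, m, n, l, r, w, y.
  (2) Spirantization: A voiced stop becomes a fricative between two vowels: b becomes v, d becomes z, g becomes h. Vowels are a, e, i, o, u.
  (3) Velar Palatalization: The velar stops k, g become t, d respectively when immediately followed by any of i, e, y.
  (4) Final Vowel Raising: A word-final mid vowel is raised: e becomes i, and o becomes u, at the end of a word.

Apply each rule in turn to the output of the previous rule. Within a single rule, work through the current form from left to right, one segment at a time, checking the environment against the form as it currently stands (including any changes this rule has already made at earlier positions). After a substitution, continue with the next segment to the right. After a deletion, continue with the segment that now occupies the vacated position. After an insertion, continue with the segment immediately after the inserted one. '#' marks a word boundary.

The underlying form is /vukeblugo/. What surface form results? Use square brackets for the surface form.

(1) Syncope: [vukeblugo] → [vkeblgo]
(2) Spirantization: no change — [vkeblgo]
(3) Velar Palatalization: [vkeblgo] → [vteblgo]
(4) Final Vowel Raising: [vteblgo] → [vteblgu]

[vteblgu]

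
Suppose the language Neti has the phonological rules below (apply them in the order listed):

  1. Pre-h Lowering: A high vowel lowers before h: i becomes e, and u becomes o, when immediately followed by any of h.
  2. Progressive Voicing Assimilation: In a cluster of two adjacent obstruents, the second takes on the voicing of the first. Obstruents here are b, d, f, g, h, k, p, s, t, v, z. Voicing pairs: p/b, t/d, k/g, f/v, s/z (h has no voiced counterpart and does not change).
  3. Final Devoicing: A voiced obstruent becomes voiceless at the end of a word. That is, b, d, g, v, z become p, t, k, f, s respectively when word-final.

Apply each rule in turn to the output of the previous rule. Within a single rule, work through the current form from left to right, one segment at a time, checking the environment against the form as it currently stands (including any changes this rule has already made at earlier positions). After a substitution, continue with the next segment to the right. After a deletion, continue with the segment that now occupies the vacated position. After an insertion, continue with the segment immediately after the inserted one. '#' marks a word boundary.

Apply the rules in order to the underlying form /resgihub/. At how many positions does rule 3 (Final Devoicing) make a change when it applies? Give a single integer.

1

1 Pre-h Lowering: [resgihub] → [resgehub]
2 Progressive Voicing Assimilation: [resgehub] → [reskehub]
3 Final Devoicing: [reskehub] → [reskehup]
Rule 3 changed 1 position(s).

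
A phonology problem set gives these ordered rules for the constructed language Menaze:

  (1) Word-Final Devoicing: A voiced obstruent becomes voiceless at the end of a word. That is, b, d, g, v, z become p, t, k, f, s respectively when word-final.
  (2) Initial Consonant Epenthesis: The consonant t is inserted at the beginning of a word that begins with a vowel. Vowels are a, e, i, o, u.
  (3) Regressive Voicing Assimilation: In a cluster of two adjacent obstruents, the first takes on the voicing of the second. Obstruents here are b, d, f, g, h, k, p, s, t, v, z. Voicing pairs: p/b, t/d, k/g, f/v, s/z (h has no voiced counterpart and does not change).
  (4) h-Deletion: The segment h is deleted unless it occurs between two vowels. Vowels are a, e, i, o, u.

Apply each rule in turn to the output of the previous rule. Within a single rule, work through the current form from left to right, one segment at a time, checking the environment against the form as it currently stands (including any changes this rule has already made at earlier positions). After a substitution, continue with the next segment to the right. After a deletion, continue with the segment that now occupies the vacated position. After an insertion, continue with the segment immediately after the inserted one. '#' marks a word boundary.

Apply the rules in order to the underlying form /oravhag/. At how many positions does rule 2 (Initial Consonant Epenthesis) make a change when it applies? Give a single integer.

(1) Word-Final Devoicing: [oravhag] → [oravhak]
(2) Initial Consonant Epenthesis: [oravhak] → [toravhak]
(3) Regressive Voicing Assimilation: [toravhak] → [torafhak]
(4) h-Deletion: [torafhak] → [torafak]
Rule 2 changed 1 position(s).

1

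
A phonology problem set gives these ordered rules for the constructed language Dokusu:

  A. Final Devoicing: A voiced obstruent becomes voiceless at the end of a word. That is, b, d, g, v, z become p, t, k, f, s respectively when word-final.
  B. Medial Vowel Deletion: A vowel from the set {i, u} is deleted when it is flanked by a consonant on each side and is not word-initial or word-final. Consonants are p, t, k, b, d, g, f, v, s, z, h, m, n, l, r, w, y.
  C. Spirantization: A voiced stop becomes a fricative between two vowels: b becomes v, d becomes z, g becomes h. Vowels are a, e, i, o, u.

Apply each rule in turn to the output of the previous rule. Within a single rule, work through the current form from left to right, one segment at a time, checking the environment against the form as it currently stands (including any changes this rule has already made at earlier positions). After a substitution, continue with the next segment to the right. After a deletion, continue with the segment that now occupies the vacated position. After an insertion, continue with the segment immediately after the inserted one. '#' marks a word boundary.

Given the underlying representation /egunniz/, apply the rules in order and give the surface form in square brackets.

[egnns]

A Final Devoicing: [egunniz] → [egunnis]
B Medial Vowel Deletion: [egunnis] → [egnns]
C Spirantization: no change — [egnns]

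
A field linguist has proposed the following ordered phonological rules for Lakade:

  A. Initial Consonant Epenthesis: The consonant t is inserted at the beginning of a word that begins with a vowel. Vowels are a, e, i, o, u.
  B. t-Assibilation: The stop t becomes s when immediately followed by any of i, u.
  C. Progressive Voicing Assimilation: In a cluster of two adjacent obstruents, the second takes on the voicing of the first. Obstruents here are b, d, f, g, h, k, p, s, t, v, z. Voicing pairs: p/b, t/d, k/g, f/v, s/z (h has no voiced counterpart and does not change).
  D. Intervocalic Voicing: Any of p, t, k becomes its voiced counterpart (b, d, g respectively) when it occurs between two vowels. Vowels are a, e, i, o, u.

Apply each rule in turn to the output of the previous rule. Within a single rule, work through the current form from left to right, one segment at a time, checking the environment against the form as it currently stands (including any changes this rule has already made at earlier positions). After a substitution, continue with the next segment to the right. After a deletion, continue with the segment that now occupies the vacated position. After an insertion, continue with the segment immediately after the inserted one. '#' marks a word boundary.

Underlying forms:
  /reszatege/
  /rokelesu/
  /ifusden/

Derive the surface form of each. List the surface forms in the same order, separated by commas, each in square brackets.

[ressadege], [rogelesu], [sifusten]

/reszatege/:
  A Initial Consonant Epenthesis: no change — [reszatege]
  B t-Assibilation: no change — [reszatege]
  C Progressive Voicing Assimilation: [reszatege] → [ressatege]
  D Intervocalic Voicing: [ressatege] → [ressadege]
/rokelesu/:
  A Initial Consonant Epenthesis: no change — [rokelesu]
  B t-Assibilation: no change — [rokelesu]
  C Progressive Voicing Assimilation: no change — [rokelesu]
  D Intervocalic Voicing: [rokelesu] → [rogelesu]
/ifusden/:
  A Initial Consonant Epenthesis: [ifusden] → [tifusden]
  B t-Assibilation: [tifusden] → [sifusden]
  C Progressive Voicing Assimilation: [sifusden] → [sifusten]
  D Intervocalic Voicing: no change — [sifusten]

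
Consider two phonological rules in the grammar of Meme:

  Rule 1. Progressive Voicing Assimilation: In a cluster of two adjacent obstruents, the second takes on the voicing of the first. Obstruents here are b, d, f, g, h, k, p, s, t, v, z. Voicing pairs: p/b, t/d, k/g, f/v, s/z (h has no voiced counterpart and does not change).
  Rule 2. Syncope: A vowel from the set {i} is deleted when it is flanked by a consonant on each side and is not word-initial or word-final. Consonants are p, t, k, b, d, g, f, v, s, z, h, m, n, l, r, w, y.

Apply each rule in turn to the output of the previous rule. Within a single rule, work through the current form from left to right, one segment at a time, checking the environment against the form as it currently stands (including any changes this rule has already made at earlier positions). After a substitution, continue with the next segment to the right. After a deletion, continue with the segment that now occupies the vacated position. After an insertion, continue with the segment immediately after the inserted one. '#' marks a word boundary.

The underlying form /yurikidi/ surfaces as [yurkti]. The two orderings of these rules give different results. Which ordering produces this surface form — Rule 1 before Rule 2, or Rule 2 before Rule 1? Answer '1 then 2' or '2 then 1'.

Order 1 then 2:
  1 Progressive Voicing Assimilation: no change — [yurikidi]
  2 Syncope: [yurikidi] → [yurkdi]
  result: [yurkdi]
Order 2 then 1:
  2 Syncope: [yurikidi] → [yurkdi]
  1 Progressive Voicing Assimilation: [yurkdi] → [yurkti]
  result: [yurkti]

2 then 1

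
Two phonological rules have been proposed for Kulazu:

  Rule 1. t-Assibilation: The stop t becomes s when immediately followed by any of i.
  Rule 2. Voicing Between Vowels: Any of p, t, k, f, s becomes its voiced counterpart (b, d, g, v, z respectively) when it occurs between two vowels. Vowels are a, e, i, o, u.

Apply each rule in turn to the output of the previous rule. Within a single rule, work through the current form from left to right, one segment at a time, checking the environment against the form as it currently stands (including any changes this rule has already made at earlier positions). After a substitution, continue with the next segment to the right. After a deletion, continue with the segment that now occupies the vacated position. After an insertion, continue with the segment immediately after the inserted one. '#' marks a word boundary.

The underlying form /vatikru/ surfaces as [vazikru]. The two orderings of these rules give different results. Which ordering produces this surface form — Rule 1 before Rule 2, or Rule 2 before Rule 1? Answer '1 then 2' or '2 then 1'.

Order 1 then 2:
  1 t-Assibilation: [vatikru] → [vasikru]
  2 Voicing Between Vowels: [vasikru] → [vazikru]
  result: [vazikru]
Order 2 then 1:
  2 Voicing Between Vowels: [vatikru] → [vadikru]
  1 t-Assibilation: no change — [vadikru]
  result: [vadikru]

1 then 2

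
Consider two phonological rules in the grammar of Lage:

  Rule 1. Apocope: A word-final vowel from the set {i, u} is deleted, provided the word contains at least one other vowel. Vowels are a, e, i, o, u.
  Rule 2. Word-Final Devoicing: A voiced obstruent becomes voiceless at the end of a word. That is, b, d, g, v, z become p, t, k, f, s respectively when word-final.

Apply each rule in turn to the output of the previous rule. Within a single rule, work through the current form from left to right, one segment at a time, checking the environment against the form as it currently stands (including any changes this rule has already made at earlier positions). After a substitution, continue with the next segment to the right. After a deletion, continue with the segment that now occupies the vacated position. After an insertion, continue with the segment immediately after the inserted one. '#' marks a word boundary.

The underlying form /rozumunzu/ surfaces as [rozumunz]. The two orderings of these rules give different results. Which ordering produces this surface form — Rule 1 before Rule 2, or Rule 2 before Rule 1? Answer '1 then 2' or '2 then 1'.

Order 1 then 2:
  1 Apocope: [rozumunzu] → [rozumunz]
  2 Word-Final Devoicing: [rozumunz] → [rozumuns]
  result: [rozumuns]
Order 2 then 1:
  2 Word-Final Devoicing: no change — [rozumunzu]
  1 Apocope: [rozumunzu] → [rozumunz]
  result: [rozumunz]

2 then 1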